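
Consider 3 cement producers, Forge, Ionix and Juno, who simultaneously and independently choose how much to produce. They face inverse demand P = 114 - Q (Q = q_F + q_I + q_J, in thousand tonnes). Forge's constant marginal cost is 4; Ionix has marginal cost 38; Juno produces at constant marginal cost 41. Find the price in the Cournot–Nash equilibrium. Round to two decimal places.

49.25

Forge's profit: π_F = (114 - Q)q_F - (4q_F). Setting ∂π_F/∂q_F = 0: 110 - 2q_F - (q_I + q_J) = 0.
Ionix's first-order condition: 76 - 2q_I - (q_F + q_J) = 0.
Juno's profit: π_J = (114 - Q)q_J - (41q_J). Setting ∂π_J/∂q_J = 0: 73 - 2q_J - (q_F + q_I) = 0.
Adding the 3 conditions: 259 − 2Q − 2Q = 0, i.e. Q = 259/4.
Back-substituting: q_F = (110 − 259/4) = 181/4, q_I = (76 − 259/4) = 45/4, q_J = (73 − 259/4) = 33/4.
Total output Q = 259/4, so price P = 114 - 259/4 = 197/4.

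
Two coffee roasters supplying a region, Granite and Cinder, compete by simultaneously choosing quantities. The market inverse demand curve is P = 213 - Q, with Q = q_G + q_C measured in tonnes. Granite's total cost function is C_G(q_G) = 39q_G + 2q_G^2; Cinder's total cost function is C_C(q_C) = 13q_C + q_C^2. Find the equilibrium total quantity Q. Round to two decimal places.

Granite's profit: π_G = (213 - Q)q_G - (39q_G + 2q_G²). Setting ∂π_G/∂q_G = 0: 174 - 6q_G - (q_C) = 0.
Cinder's first-order condition: 200 - 4q_C - (q_G) = 0.
Best responses: q_G = (174 - q_C)/6, q_C = (200 - q_G)/4.
Substituting one into the other gives q_G = 496/23 and q_C = 1026/23.
Total output Q = 496/23 + 1026/23 = 1522/23.

66.17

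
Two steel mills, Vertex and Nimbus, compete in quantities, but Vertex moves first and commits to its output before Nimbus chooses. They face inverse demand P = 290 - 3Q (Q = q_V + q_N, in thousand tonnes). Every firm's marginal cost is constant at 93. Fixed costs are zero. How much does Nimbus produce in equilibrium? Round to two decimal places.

The follower Nimbus best-responds to any q_V: π_N = (290 - 3Q)q_N - 93q_N.
∂π_N/∂q_N = 197 - 3q_V - 6q_N = 0 gives the reaction function q_N = (197 - 3q_V)/6.
Vertex substitutes q_N(q_V) into its own profit: π_V = q_V(290 - 3q_V - (197 - 3q_V)/2) - 93q_V = (383/2 - (3/2)q_V)q_V - 93q_V.
The leader's first-order condition 197/2 - 3q_V = 0 yields q_V = 197/6.
Then q_N = (197 - 3·(197/6))/6 = 197/12.

16.42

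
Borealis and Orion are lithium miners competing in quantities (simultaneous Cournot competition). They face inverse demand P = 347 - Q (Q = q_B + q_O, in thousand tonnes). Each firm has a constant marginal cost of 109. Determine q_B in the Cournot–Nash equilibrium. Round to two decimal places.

79.33

A representative firm's profit is π_i = q_i(347 - Q) - 109q_i.
Setting ∂π_i/∂q_i = 0 with rivals' quantities fixed: 238 - 2q_i - q_j = 0.
With identical firms every q_j equals q_i, so q_j = q_i and 238 = 3q_i, giving q_i = 238/3.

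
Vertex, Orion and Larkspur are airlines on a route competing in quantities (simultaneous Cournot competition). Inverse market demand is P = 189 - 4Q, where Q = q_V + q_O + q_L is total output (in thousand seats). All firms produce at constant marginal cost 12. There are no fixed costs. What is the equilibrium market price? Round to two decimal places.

56.25

A representative firm's profit is π_i = q_i(189 - 4Q) - 12q_i.
Setting ∂π_i/∂q_i = 0 with rivals' quantities fixed: 177 - 8q_i - 4·Σ_{j≠i} q_j = 0.
By symmetry each firm produces the same amount; substituting Σ_{j≠i} q_j = 2q_i yields q_i = 177/16.
Total output Q = 531/16, so price P = 189 - 4·(531/16) = 225/4.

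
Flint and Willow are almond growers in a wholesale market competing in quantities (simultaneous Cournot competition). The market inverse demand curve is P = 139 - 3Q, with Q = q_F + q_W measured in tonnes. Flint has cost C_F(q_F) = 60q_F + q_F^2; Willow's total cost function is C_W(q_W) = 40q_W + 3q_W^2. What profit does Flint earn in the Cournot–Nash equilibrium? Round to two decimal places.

223.97

Flint's profit: π_F = (139 - 3Q)q_F - (60q_F + q_F²). Setting ∂π_F/∂q_F = 0: 79 - 8q_F - 3(q_W) = 0.
Willow's profit: π_W = (139 - 3Q)q_W - (40q_W + 3q_W²). Setting ∂π_W/∂q_W = 0: 99 - 12q_W - 3(q_F) = 0.
Rearranging gives the reaction functions q_F = (79 - 3q_W)/8 and q_W = (99 - 3q_F)/12.
Solving the pair: q_F = 217/29, q_W = 185/29.
Price P = 139 - 3·(402/29) = 97.4138.
Flint's profit: 97.4138·(217/29) - 60·(217/29) - (217/29)² = 223.9667.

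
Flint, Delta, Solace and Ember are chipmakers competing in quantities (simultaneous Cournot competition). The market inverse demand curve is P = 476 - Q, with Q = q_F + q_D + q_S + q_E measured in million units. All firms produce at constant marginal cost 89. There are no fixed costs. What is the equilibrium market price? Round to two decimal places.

166.40

Each firm earns π_i = (476 - Q)q_i - 89q_i.
First-order condition (treating rivals' output as given): 387 - 2q_i - Σ_{j≠i} q_j = 0.
By symmetry each firm produces the same amount; substituting Σ_{j≠i} q_j = 3q_i yields q_i = 387/5.
Total output Q = 1548/5, so price P = 476 - 1548/5 = 832/5.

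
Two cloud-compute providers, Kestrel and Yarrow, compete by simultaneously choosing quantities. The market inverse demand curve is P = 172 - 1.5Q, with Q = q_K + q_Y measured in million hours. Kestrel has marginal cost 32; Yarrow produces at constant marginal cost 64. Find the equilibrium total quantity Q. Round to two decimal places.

55.11

Kestrel's profit: π_K = (172 - 1.5Q)q_K - (32q_K). Setting ∂π_K/∂q_K = 0: 140 - 3q_K - (3/2)(q_Y) = 0.
Yarrow's profit: π_Y = (172 - 1.5Q)q_Y - (64q_Y). Setting ∂π_Y/∂q_Y = 0: 108 - 3q_Y - (3/2)(q_K) = 0.
Rearranging gives the reaction functions q_K = (140 - (3/2)q_Y)/3 and q_Y = (108 - (3/2)q_K)/3.
Substituting one into the other gives q_K = 344/9 and q_Y = 152/9.
Total output Q = 344/9 + 152/9 = 496/9.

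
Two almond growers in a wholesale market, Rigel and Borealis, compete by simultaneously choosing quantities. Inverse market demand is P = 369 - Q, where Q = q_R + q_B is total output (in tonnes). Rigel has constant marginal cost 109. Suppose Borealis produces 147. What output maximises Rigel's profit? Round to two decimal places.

With the rival's output fixed at 147, Rigel's profit is π_R = (369 - 147 - q_R)q_R - (109q_R) = (222 - q_R)q_R - (109q_R).
∂π_R/∂q_R = 113 - 2q_R = 0, so q_R = 113/2.

56.50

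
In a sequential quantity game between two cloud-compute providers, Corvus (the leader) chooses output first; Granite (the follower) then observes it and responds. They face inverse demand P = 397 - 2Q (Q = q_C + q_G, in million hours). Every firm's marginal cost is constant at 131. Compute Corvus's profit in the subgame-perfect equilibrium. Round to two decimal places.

The follower Granite best-responds to any q_C: π_G = (397 - 2Q)q_G - 131q_G.
Follower FOC: 266 - 2q_C - 4q_G = 0, so q_G(q_C) = (266 - 2q_C)/4.
The leader anticipates this reaction. Substituting into P = 397 - 2Q gives P = 264 - q_C, so π_C = (264 - q_C)q_C - 131q_C.
The leader's first-order condition 133 - 2q_C = 0 yields q_C = 133/2.
Then q_G = (266 - 2·(133/2))/4 = 133/4.
Price P = 397 - 2·(399/4) = 395/2.
Corvus's profit: (395/2 - 131)·(133/2) = 4422.2500.

4422.25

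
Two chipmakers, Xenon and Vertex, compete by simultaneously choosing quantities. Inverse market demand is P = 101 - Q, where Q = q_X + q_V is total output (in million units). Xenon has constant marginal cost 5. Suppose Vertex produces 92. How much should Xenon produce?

2

With the rival's output fixed at 92, Xenon's profit is π_X = (101 - 92 - q_X)q_X - (5q_X) = (9 - q_X)q_X - (5q_X).
∂π_X/∂q_X = 4 - 2q_X = 0, so q_X = 2.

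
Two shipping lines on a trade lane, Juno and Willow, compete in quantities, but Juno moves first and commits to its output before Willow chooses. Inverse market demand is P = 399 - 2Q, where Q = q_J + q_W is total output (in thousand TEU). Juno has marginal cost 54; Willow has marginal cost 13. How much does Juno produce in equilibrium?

The follower Willow best-responds to any q_J: π_W = (399 - 2Q)q_W - 13q_W.
Setting the follower's marginal profit to zero, 386 - 2q_J - 4q_W = 0, i.e. q_W = (386 - 2q_J)/4.
Juno substitutes q_W(q_J) into its own profit: π_J = q_J(399 - 2q_J - (386 - 2q_J)/2) - 54q_J = (206 - q_J)q_J - 54q_J.
The leader's first-order condition 152 - 2q_J = 0 yields q_J = 76.
Then q_W = (386 - 2·76)/4 = 117/2.

76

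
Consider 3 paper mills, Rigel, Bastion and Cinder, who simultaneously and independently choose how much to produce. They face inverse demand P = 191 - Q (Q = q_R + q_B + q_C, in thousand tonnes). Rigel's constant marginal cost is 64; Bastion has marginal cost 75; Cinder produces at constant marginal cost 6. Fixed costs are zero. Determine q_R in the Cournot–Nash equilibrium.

20

Rigel's profit: π_R = (191 - Q)q_R - (64q_R). Setting ∂π_R/∂q_R = 0: 127 - 2q_R - (q_B + q_C) = 0.
Bastion's first-order condition: 116 - 2q_B - (q_R + q_C) = 0.
Cinder's profit: π_C = (191 - Q)q_C - (6q_C). Setting ∂π_C/∂q_C = 0: 185 - 2q_C - (q_R + q_B) = 0.
Summing all 3 equations gives 428 − 4Q = 0, hence Q = 107.
Back-substituting: q_R = (127 − 107) = 20, q_B = (116 − 107) = 9, q_C = (185 − 107) = 78.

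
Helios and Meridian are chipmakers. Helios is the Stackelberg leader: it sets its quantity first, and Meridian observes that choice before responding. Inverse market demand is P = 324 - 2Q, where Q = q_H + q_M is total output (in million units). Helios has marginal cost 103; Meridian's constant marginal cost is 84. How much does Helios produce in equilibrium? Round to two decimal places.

Solve by backward induction. Given q_H, the follower Meridian maximises π_M = (324 - 2q_H - 2q_M)q_M - 84q_M.
Setting the follower's marginal profit to zero, 240 - 2q_H - 4q_M = 0, i.e. q_M = (240 - 2q_H)/4.
Helios substitutes q_M(q_H) into its own profit: π_H = q_H(324 - 2q_H - (240 - 2q_H)/2) - 103q_H = (204 - q_H)q_H - 103q_H.
The leader's first-order condition 101 - 2q_H = 0 yields q_H = 101/2.
Then q_M = (240 - 2·(101/2))/4 = 139/4.

50.50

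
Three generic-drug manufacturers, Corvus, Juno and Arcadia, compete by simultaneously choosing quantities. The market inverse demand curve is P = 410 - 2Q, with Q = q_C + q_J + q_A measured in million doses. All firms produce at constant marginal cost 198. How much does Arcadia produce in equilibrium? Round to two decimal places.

Each firm earns π_i = (410 - 2Q)q_i - 198q_i.
First-order condition (treating rivals' output as given): 212 - 4q_i - 2·Σ_{j≠i} q_j = 0.
By symmetry each firm produces the same amount; substituting Σ_{j≠i} q_j = 2q_i yields q_i = 212/8 = 53/2.

26.50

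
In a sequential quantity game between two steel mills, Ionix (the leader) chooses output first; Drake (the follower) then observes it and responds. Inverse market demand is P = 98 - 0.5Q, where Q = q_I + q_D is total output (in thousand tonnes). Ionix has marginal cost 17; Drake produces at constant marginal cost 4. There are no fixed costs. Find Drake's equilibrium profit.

1800

Solve by backward induction. Given q_I, the follower Drake maximises π_D = (98 - (1/2)q_I - (1/2)q_D)q_D - 4q_D.
Follower FOC: 94 - (1/2)q_I - q_D = 0, so q_D(q_I) = (94 - (1/2)q_I).
Ionix substitutes q_D(q_I) into its own profit: π_I = q_I(98 - (1/2)q_I - (94 - (1/2)q_I)/2) - 17q_I = (51 - (1/4)q_I)q_I - 17q_I.
Maximising: ∂π_I/∂q_I = 34 - (1/2)q_I = 0, giving q_I = 68.
Then q_D = (94 - (1/2)·68) = 60.
Price P = 98 - (1/2)·128 = 34.
Drake's profit: (34 - 4)·60 = 1800.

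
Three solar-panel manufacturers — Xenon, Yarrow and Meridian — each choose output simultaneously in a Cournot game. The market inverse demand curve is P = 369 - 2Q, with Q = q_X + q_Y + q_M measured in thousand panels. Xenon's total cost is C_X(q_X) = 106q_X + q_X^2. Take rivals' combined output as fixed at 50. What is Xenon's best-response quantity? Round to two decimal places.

27.17

With rivals' combined output fixed at 50, Xenon's profit is π_X = (369 - 2·50 - 2q_X)q_X - (106q_X + q_X²) = (269 - 2q_X)q_X - (106q_X + q_X²).
∂π_X/∂q_X = 163 - 6q_X = 0, so q_X = 163/6.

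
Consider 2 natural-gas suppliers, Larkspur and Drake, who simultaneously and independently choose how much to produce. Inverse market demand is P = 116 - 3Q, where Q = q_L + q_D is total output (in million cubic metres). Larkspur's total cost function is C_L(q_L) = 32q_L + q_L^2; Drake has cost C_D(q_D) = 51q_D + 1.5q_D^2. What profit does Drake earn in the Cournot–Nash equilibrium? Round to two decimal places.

Larkspur's profit: π_L = (116 - 3Q)q_L - (32q_L + q_L²). Setting ∂π_L/∂q_L = 0: 84 - 8q_L - 3(q_D) = 0.
Drake's first-order condition: 65 - 9q_D - 3(q_L) = 0.
So q_L = (84 - 3q_D)/8 and q_D = (65 - 3q_L)/9.
Solving the pair: q_L = 187/21, q_D = 268/63.
Price P = 116 - 3·(829/63) = 1607/21.
Drake's profit: (1607/21)·(268/63) - 51·(268/63) - (3/2)(268/63)² = 81.4331.

81.43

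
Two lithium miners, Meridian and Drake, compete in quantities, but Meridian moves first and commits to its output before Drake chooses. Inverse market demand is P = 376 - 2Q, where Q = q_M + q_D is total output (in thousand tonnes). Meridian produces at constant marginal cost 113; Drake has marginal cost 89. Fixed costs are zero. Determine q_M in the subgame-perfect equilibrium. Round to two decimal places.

59.75

The follower Drake best-responds to any q_M: π_D = (376 - 2Q)q_D - 89q_D.
Follower FOC: 287 - 2q_M - 4q_D = 0, so q_D(q_M) = (287 - 2q_M)/4.
The leader anticipates this reaction. Substituting into P = 376 - 2Q gives P = 465/2 - q_M, so π_M = (465/2 - q_M)q_M - 113q_M.
The leader's first-order condition 239/2 - 2q_M = 0 yields q_M = 239/4.
Then q_D = (287 - 2·(239/4))/4 = 335/8.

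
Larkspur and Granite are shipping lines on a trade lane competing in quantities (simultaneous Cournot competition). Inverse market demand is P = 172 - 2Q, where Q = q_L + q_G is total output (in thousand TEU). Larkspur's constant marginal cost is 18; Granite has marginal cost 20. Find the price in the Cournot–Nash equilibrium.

Larkspur's profit: π_L = (172 - 2Q)q_L - (18q_L). Setting ∂π_L/∂q_L = 0: 154 - 4q_L - 2(q_G) = 0.
Granite's first-order condition: 152 - 4q_G - 2(q_L) = 0.
Best responses: q_L = (154 - 2q_G)/4, q_G = (152 - 2q_L)/4.
Substituting one into the other gives q_L = 26 and q_G = 25.
Total output Q = 51, so price P = 172 - 2·51 = 70.

70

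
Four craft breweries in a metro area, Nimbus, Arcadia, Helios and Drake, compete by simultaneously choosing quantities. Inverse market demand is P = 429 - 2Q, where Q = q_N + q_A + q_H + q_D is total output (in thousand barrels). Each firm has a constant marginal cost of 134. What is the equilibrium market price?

Each firm earns π_i = (429 - 2Q)q_i - 134q_i.
First-order condition (treating rivals' output as given): 295 - 4q_i - 2·Σ_{j≠i} q_j = 0.
With identical firms every q_j equals q_i, so Σ_{j≠i} q_j = 3q_i and 295 = 10q_i, giving q_i = 59/2.
Total output Q = 118, so price P = 429 - 2·118 = 193.

193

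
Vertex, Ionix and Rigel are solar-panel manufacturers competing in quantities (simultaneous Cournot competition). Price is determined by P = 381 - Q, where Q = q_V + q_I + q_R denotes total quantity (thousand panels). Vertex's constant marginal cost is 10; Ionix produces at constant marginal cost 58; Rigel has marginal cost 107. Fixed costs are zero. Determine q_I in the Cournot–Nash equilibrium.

81

Vertex's profit: π_V = (381 - Q)q_V - (10q_V). Setting ∂π_V/∂q_V = 0: 371 - 2q_V - (q_I + q_R) = 0.
Ionix's first-order condition: 323 - 2q_I - (q_V + q_R) = 0.
Rigel's profit: π_R = (381 - Q)q_R - (107q_R). Setting ∂π_R/∂q_R = 0: 274 - 2q_R - (q_V + q_I) = 0.
Adding the 3 conditions: 968 − 2Q − 2Q = 0, i.e. Q = 242.
Back-substituting: q_V = (371 − 242) = 129, q_I = (323 − 242) = 81, q_R = (274 − 242) = 32.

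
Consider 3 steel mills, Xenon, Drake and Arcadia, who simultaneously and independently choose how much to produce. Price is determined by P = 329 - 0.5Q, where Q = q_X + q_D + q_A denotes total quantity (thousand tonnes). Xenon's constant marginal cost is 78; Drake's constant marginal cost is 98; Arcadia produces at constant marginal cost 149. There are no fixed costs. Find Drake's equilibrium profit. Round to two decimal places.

Xenon's profit: π_X = (329 - 0.5Q)q_X - (78q_X). Setting ∂π_X/∂q_X = 0: 251 - q_X - (1/2)(q_D + q_A) = 0.
Drake's first-order condition: 231 - q_D - (1/2)(q_X + q_A) = 0.
Arcadia's first-order condition: 180 - q_A - (1/2)(q_X + q_D) = 0.
Adding the 3 first-order conditions: 662 − 2Q = 0, so Q = 331.
Back-substituting: q_X = (251 − 331/2)/(1/2) = 171, q_D = (231 − 331/2)/(1/2) = 131, q_A = (180 − 331/2)/(1/2) = 29.
Price P = 329 - (1/2)·331 = 327/2.
Drake's profit: (327/2 - 98)·131 = 8580.5000.

8580.50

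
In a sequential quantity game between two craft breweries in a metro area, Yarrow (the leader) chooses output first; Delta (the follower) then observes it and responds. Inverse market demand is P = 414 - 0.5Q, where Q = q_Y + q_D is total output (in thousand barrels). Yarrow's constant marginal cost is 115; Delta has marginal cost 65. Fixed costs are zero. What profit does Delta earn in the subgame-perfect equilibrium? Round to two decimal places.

25200.13

The follower Delta best-responds to any q_Y: π_D = (414 - 0.5Q)q_D - 65q_D.
Setting the follower's marginal profit to zero, 349 - (1/2)q_Y - q_D = 0, i.e. q_D = (349 - (1/2)q_Y).
The leader anticipates this reaction. Substituting into P = 414 - 0.5Q gives P = 479/2 - (1/4)q_Y, so π_Y = (479/2 - (1/4)q_Y)q_Y - 115q_Y.
Maximising: ∂π_Y/∂q_Y = 249/2 - (1/2)q_Y = 0, giving q_Y = 249.
Then q_D = (349 - (1/2)·249) = 449/2.
Price P = 414 - (1/2)·(947/2) = 709/4.
Delta's profit: (709/4 - 65)·(449/2) = 25200.1250.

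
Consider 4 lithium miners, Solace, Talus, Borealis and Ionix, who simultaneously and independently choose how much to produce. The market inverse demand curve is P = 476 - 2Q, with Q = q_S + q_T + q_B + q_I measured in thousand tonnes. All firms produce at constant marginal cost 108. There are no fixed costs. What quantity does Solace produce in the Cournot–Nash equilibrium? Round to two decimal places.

36.80

Each firm earns π_i = (476 - 2Q)q_i - 108q_i.
Setting ∂π_i/∂q_i = 0 with rivals' quantities fixed: 368 - 4q_i - 2·Σ_{j≠i} q_j = 0.
With identical firms every q_j equals q_i, so Σ_{j≠i} q_j = 3q_i and 368 = 10q_i, giving q_i = 184/5.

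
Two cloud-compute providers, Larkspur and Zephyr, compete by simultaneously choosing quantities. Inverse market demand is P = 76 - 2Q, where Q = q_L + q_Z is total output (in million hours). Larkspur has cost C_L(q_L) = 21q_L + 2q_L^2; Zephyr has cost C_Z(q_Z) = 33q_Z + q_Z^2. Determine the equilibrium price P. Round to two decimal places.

54.27

Larkspur's profit: π_L = (76 - 2Q)q_L - (21q_L + 2q_L²). Setting ∂π_L/∂q_L = 0: 55 - 8q_L - 2(q_Z) = 0.
Zephyr's profit: π_Z = (76 - 2Q)q_Z - (33q_Z + q_Z²). Setting ∂π_Z/∂q_Z = 0: 43 - 6q_Z - 2(q_L) = 0.
Best responses: q_L = (55 - 2q_Z)/8, q_Z = (43 - 2q_L)/6.
Substituting one into the other gives q_L = 61/11 and q_Z = 117/22.
Total output Q = 239/22, so price P = 76 - 2·(239/22) = 597/11.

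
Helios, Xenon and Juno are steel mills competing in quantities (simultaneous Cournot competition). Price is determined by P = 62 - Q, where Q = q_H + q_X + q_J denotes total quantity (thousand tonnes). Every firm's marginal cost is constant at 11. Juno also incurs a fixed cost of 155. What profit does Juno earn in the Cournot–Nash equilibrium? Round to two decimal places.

Each firm earns π_i = (62 - Q)q_i - 11q_i.
First-order condition (treating rivals' output as given): 51 - 2q_i - Σ_{j≠i} q_j = 0.
With identical firms every q_j equals q_i, so Σ_{j≠i} q_j = 2q_i and 51 = 4q_i, giving q_i = 51/4.
Price P = 62 - 153/4 = 95/4.
Juno's profit: (95/4 - 11)·(51/4) - 155 = 121/16.

7.56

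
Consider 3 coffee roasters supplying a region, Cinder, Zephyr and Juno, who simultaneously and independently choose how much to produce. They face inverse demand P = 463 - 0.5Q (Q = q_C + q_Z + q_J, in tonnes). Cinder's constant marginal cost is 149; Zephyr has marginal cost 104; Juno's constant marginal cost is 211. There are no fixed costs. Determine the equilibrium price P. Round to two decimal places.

231.75

Cinder's profit: π_C = (463 - 0.5Q)q_C - (149q_C). Setting ∂π_C/∂q_C = 0: 314 - q_C - (1/2)(q_Z + q_J) = 0.
Zephyr's profit: π_Z = (463 - 0.5Q)q_Z - (104q_Z). Setting ∂π_Z/∂q_Z = 0: 359 - q_Z - (1/2)(q_C + q_J) = 0.
Juno's profit: π_J = (463 - 0.5Q)q_J - (211q_J). Setting ∂π_J/∂q_J = 0: 252 - q_J - (1/2)(q_C + q_Z) = 0.
Summing all 3 equations gives 925 − 2Q = 0, hence Q = 925/2.
Back-substituting: q_C = (314 − 925/4)/(1/2) = 331/2, q_Z = (359 − 925/4)/(1/2) = 511/2, q_J = (252 − 925/4)/(1/2) = 83/2.
Total output Q = 925/2, so price P = 463 - (1/2)·(925/2) = 927/4.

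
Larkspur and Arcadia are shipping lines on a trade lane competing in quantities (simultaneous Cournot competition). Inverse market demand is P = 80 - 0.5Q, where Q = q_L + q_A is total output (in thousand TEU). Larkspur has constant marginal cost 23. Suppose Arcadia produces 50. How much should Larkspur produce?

With the rival's output fixed at 50, Larkspur's profit is π_L = (80 - (1/2)·50 - (1/2)q_L)q_L - (23q_L) = (55 - (1/2)q_L)q_L - (23q_L).
∂π_L/∂q_L = 32 - q_L = 0, so q_L = 32.

32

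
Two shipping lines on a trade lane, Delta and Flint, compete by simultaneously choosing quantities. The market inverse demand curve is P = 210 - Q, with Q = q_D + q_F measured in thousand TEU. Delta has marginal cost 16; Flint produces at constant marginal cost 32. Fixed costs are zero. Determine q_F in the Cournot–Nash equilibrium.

Delta's profit: π_D = (210 - Q)q_D - (16q_D). Setting ∂π_D/∂q_D = 0: 194 - 2q_D - (q_F) = 0.
Flint's first-order condition: 178 - 2q_F - (q_D) = 0.
Rearranging gives the reaction functions q_D = (194 - q_F)/2 and q_F = (178 - q_D)/2.
Solving the pair: q_D = 70, q_F = 54.

54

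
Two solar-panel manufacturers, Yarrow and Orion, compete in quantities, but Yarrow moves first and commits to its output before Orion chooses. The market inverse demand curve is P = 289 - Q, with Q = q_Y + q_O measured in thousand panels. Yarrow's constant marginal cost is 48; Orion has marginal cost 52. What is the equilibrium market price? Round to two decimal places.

109.25

Solve by backward induction. Given q_Y, the follower Orion maximises π_O = (289 - q_Y - q_O)q_O - 52q_O.
Follower FOC: 237 - q_Y - 2q_O = 0, so q_O(q_Y) = (237 - q_Y)/2.
The leader anticipates this reaction. Substituting into P = 289 - Q gives P = 341/2 - (1/2)q_Y, so π_Y = (341/2 - (1/2)q_Y)q_Y - 48q_Y.
The leader's first-order condition 245/2 - q_Y = 0 yields q_Y = 245/2.
Then q_O = (237 - 245/2)/2 = 229/4.
Total output Q = 719/4, so price P = 289 - 719/4 = 437/4.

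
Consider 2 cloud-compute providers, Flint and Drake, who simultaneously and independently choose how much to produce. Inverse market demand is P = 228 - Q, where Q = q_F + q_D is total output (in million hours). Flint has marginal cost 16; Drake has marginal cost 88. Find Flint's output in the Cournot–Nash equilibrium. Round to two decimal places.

94.67

Flint's profit: π_F = (228 - Q)q_F - (16q_F). Setting ∂π_F/∂q_F = 0: 212 - 2q_F - (q_D) = 0.
Drake's profit: π_D = (228 - Q)q_D - (88q_D). Setting ∂π_D/∂q_D = 0: 140 - 2q_D - (q_F) = 0.
Rearranging gives the reaction functions q_F = (212 - q_D)/2 and q_D = (140 - q_F)/2.
Solving the pair: q_F = 284/3, q_D = 68/3.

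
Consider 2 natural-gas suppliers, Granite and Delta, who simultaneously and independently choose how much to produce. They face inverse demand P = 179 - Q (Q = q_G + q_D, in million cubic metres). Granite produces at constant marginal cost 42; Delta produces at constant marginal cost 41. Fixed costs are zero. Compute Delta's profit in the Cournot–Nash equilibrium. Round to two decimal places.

Granite's profit: π_G = (179 - Q)q_G - (42q_G). Setting ∂π_G/∂q_G = 0: 137 - 2q_G - (q_D) = 0.
Delta's profit: π_D = (179 - Q)q_D - (41q_D). Setting ∂π_D/∂q_D = 0: 138 - 2q_D - (q_G) = 0.
Rearranging gives the reaction functions q_G = (137 - q_D)/2 and q_D = (138 - q_G)/2.
Substituting one into the other gives q_G = 136/3 and q_D = 139/3.
Price P = 179 - 275/3 = 262/3.
Delta's profit: (262/3 - 41)·(139/3) = 2146.7778.

2146.78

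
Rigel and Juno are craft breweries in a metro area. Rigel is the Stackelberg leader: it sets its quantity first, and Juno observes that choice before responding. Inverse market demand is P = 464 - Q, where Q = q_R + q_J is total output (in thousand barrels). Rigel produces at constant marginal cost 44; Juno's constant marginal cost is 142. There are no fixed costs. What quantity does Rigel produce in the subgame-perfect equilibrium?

The follower Juno best-responds to any q_R: π_J = (464 - Q)q_J - 142q_J.
Setting the follower's marginal profit to zero, 322 - q_R - 2q_J = 0, i.e. q_J = (322 - q_R)/2.
The leader anticipates this reaction. Substituting into P = 464 - Q gives P = 303 - (1/2)q_R, so π_R = (303 - (1/2)q_R)q_R - 44q_R.
The leader's first-order condition 259 - q_R = 0 yields q_R = 259.
Then q_J = (322 - 259)/2 = 63/2.

259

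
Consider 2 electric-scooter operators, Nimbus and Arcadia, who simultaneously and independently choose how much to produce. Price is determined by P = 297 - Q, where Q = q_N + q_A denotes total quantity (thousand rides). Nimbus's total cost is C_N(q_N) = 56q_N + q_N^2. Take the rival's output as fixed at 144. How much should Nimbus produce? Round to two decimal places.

With the rival's output fixed at 144, Nimbus's profit is π_N = (297 - 144 - q_N)q_N - (56q_N + q_N²) = (153 - q_N)q_N - (56q_N + q_N²).
∂π_N/∂q_N = 97 - 4q_N = 0, so q_N = 97/4.

24.25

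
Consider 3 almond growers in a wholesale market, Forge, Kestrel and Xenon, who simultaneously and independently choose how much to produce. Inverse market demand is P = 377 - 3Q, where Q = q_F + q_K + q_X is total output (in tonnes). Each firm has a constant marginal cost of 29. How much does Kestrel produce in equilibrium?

29

A representative firm's profit is π_i = q_i(377 - 3Q) - 29q_i.
Setting ∂π_i/∂q_i = 0 with rivals' quantities fixed: 348 - 6q_i - 3·Σ_{j≠i} q_j = 0.
By symmetry each firm produces the same amount; substituting Σ_{j≠i} q_j = 2q_i yields q_i = 348/12 = 29.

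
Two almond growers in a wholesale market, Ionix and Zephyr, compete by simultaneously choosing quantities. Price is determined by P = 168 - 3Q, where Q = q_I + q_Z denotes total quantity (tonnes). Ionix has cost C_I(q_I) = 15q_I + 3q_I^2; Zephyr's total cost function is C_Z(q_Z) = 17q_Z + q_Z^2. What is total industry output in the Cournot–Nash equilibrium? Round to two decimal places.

Ionix's profit: π_I = (168 - 3Q)q_I - (15q_I + 3q_I²). Setting ∂π_I/∂q_I = 0: 153 - 12q_I - 3(q_Z) = 0.
Zephyr's first-order condition: 151 - 8q_Z - 3(q_I) = 0.
Best responses: q_I = (153 - 3q_Z)/12, q_Z = (151 - 3q_I)/8.
Substituting one into the other gives q_I = 257/29 and q_Z = 451/29.
Total output Q = 257/29 + 451/29 = 708/29.

24.41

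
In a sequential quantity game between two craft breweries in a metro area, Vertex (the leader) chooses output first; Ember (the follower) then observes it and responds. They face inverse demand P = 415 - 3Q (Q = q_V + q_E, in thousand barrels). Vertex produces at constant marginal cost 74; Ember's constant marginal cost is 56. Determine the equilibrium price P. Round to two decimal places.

Solve by backward induction. Given q_V, the follower Ember maximises π_E = (415 - 3q_V - 3q_E)q_E - 56q_E.
Follower FOC: 359 - 3q_V - 6q_E = 0, so q_E(q_V) = (359 - 3q_V)/6.
The leader anticipates this reaction. Substituting into P = 415 - 3Q gives P = 471/2 - (3/2)q_V, so π_V = (471/2 - (3/2)q_V)q_V - 74q_V.
Leader FOC: 323/2 - 3q_V = 0, so q_V = 323/6.
Then q_E = (359 - 3·(323/6))/6 = 395/12.
Total output Q = 347/4, so price P = 415 - 3·(347/4) = 619/4.

154.75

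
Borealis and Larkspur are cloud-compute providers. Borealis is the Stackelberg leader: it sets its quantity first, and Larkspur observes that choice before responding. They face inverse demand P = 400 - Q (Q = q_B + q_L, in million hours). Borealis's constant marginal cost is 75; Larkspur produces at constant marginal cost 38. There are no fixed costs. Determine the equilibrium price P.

Solve by backward induction. Given q_B, the follower Larkspur maximises π_L = (400 - q_B - q_L)q_L - 38q_L.
∂π_L/∂q_L = 362 - q_B - 2q_L = 0 gives the reaction function q_L = (362 - q_B)/2.
Borealis substitutes q_L(q_B) into its own profit: π_B = q_B(400 - q_B - (362 - q_B)/2) - 75q_B = (219 - (1/2)q_B)q_B - 75q_B.
Leader FOC: 144 - q_B = 0, so q_B = 144.
Then q_L = (362 - 144)/2 = 109.
Total output Q = 253, so price P = 400 - 253 = 147.

147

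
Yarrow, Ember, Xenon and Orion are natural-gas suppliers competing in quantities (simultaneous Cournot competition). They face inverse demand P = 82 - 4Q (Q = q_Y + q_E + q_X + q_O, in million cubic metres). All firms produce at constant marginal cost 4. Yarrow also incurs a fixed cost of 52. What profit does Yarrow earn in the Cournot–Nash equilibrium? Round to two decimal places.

8.84

A representative firm's profit is π_i = q_i(82 - 4Q) - 4q_i.
First-order condition (treating rivals' output as given): 78 - 8q_i - 4·Σ_{j≠i} q_j = 0.
By symmetry each firm produces the same amount; substituting Σ_{j≠i} q_j = 3q_i yields q_i = 78/20 = 39/10.
Price P = 82 - 4·(78/5) = 98/5.
Yarrow's profit: (98/5 - 4)·(39/10) - 52 = 221/25.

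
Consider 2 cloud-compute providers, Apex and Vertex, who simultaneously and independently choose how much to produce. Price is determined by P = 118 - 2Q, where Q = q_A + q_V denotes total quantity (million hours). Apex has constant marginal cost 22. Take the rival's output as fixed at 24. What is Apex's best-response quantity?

12

With the rival's output fixed at 24, Apex's profit is π_A = (118 - 2·24 - 2q_A)q_A - (22q_A) = (70 - 2q_A)q_A - (22q_A).
∂π_A/∂q_A = 48 - 4q_A = 0, so q_A = 12.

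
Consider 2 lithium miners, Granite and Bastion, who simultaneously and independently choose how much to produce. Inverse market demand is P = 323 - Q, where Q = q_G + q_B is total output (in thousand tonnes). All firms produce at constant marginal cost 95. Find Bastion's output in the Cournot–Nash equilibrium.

A representative firm's profit is π_i = q_i(323 - Q) - 95q_i.
First-order condition (treating rivals' output as given): 228 - 2q_i - q_j = 0.
With identical firms every q_j equals q_i, so q_j = q_i and 228 = 3q_i, giving q_i = 76.

76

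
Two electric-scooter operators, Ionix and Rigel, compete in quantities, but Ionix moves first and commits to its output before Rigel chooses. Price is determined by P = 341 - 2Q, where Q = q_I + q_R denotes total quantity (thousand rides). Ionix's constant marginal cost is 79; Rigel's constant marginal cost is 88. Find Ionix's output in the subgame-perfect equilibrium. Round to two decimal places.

67.75

Solve by backward induction. Given q_I, the follower Rigel maximises π_R = (341 - 2q_I - 2q_R)q_R - 88q_R.
∂π_R/∂q_R = 253 - 2q_I - 4q_R = 0 gives the reaction function q_R = (253 - 2q_I)/4.
Ionix substitutes q_R(q_I) into its own profit: π_I = q_I(341 - 2q_I - (253 - 2q_I)/2) - 79q_I = (429/2 - q_I)q_I - 79q_I.
Maximising: ∂π_I/∂q_I = 271/2 - 2q_I = 0, giving q_I = 271/4.
Then q_R = (253 - 2·(271/4))/4 = 235/8.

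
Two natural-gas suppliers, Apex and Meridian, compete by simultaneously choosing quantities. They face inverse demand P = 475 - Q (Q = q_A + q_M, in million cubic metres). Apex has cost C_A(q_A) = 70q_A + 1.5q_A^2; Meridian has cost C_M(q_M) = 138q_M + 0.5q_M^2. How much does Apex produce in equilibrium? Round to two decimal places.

62.71

Apex's profit: π_A = (475 - Q)q_A - (70q_A + (3/2)q_A²). Setting ∂π_A/∂q_A = 0: 405 - 5q_A - (q_M) = 0.
Meridian's profit: π_M = (475 - Q)q_M - (138q_M + (1/2)q_M²). Setting ∂π_M/∂q_M = 0: 337 - 3q_M - (q_A) = 0.
Rearranging gives the reaction functions q_A = (405 - q_M)/5 and q_M = (337 - q_A)/3.
Substituting one into the other gives q_A = 439/7 and q_M = 640/7.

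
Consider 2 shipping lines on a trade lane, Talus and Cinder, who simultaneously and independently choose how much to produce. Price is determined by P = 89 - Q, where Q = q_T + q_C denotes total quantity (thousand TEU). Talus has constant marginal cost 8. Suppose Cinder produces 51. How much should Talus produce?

15

With the rival's output fixed at 51, Talus's profit is π_T = (89 - 51 - q_T)q_T - (8q_T) = (38 - q_T)q_T - (8q_T).
∂π_T/∂q_T = 30 - 2q_T = 0, so q_T = 15.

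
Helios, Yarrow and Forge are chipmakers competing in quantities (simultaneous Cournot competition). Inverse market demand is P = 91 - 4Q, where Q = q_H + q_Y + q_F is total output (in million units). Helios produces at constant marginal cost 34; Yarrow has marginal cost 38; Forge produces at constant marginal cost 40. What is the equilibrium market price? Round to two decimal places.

50.75

Helios's profit: π_H = (91 - 4Q)q_H - (34q_H). Setting ∂π_H/∂q_H = 0: 57 - 8q_H - 4(q_Y + q_F) = 0.
Yarrow's profit: π_Y = (91 - 4Q)q_Y - (38q_Y). Setting ∂π_Y/∂q_Y = 0: 53 - 8q_Y - 4(q_H + q_F) = 0.
Forge's profit: π_F = (91 - 4Q)q_F - (40q_F). Setting ∂π_F/∂q_F = 0: 51 - 8q_F - 4(q_H + q_Y) = 0.
Summing all 3 equations gives 161 − 16Q = 0, hence Q = 161/16.
Back-substituting: q_H = (57 − 161/4)/4 = 67/16, q_Y = (53 − 161/4)/4 = 51/16, q_F = (51 − 161/4)/4 = 43/16.
Total output Q = 161/16, so price P = 91 - 4·(161/16) = 203/4.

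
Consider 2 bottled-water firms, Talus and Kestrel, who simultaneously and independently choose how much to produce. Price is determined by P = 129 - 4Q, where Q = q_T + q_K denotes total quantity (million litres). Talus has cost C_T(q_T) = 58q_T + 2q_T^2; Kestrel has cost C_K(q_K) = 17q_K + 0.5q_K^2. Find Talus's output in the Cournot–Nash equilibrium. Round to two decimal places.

Talus's profit: π_T = (129 - 4Q)q_T - (58q_T + 2q_T²). Setting ∂π_T/∂q_T = 0: 71 - 12q_T - 4(q_K) = 0.
Kestrel's profit: π_K = (129 - 4Q)q_K - (17q_K + (1/2)q_K²). Setting ∂π_K/∂q_K = 0: 112 - 9q_K - 4(q_T) = 0.
Best responses: q_T = (71 - 4q_K)/12, q_K = (112 - 4q_T)/9.
Solving the pair: q_T = 191/92, q_K = 265/23.

2.08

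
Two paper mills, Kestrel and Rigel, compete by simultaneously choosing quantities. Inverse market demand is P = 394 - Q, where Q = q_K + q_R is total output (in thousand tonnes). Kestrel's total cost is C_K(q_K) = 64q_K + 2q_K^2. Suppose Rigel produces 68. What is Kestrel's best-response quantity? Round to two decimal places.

With the rival's output fixed at 68, Kestrel's profit is π_K = (394 - 68 - q_K)q_K - (64q_K + 2q_K²) = (326 - q_K)q_K - (64q_K + 2q_K²).
∂π_K/∂q_K = 262 - 6q_K = 0, so q_K = 131/3.

43.67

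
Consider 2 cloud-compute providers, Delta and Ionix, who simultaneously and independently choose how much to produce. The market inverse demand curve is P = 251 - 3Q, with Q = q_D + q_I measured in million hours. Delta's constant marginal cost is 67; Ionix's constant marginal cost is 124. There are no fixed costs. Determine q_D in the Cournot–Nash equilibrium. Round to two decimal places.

Delta's profit: π_D = (251 - 3Q)q_D - (67q_D). Setting ∂π_D/∂q_D = 0: 184 - 6q_D - 3(q_I) = 0.
Ionix's profit: π_I = (251 - 3Q)q_I - (124q_I). Setting ∂π_I/∂q_I = 0: 127 - 6q_I - 3(q_D) = 0.
So q_D = (184 - 3q_I)/6 and q_I = (127 - 3q_D)/6.
Solving the pair: q_D = 241/9, q_I = 70/9.

26.78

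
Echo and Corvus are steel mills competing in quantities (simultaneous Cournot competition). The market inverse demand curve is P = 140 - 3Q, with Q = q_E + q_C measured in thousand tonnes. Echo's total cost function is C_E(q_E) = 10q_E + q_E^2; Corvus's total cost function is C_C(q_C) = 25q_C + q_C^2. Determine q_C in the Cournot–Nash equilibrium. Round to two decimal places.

9.64

Echo's profit: π_E = (140 - 3Q)q_E - (10q_E + q_E²). Setting ∂π_E/∂q_E = 0: 130 - 8q_E - 3(q_C) = 0.
Corvus's profit: π_C = (140 - 3Q)q_C - (25q_C + q_C²). Setting ∂π_C/∂q_C = 0: 115 - 8q_C - 3(q_E) = 0.
Best responses: q_E = (130 - 3q_C)/8, q_C = (115 - 3q_E)/8.
Solving the pair: q_E = 139/11, q_C = 106/11.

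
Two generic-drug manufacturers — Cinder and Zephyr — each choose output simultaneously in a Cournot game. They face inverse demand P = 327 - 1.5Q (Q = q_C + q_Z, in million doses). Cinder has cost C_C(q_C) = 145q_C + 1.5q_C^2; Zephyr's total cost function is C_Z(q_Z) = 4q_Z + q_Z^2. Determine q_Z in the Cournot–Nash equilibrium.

60

Cinder's profit: π_C = (327 - 1.5Q)q_C - (145q_C + (3/2)q_C²). Setting ∂π_C/∂q_C = 0: 182 - 6q_C - (3/2)(q_Z) = 0.
Zephyr's first-order condition: 323 - 5q_Z - (3/2)(q_C) = 0.
So q_C = (182 - (3/2)q_Z)/6 and q_Z = (323 - (3/2)q_C)/5.
Substituting one into the other gives q_C = 46/3 and q_Z = 60.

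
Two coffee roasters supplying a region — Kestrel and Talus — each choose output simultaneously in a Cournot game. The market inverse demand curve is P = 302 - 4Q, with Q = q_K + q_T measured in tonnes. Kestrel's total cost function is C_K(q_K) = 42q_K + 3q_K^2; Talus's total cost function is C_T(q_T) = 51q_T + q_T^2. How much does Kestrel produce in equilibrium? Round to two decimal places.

Kestrel's profit: π_K = (302 - 4Q)q_K - (42q_K + 3q_K²). Setting ∂π_K/∂q_K = 0: 260 - 14q_K - 4(q_T) = 0.
Talus's first-order condition: 251 - 10q_T - 4(q_K) = 0.
Best responses: q_K = (260 - 4q_T)/14, q_T = (251 - 4q_K)/10.
Solving the pair: q_K = 399/31, q_T = 1237/62.

12.87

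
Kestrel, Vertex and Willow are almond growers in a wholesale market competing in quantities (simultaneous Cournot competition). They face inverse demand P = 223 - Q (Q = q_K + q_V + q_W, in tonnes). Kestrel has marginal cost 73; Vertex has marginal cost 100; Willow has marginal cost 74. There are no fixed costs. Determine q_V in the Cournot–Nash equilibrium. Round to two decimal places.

17.50

Kestrel's profit: π_K = (223 - Q)q_K - (73q_K). Setting ∂π_K/∂q_K = 0: 150 - 2q_K - (q_V + q_W) = 0.
Vertex's first-order condition: 123 - 2q_V - (q_K + q_W) = 0.
Willow's first-order condition: 149 - 2q_W - (q_K + q_V) = 0.
Summing all 3 equations gives 422 − 4Q = 0, hence Q = 211/2.
Back-substituting: q_K = (150 − 211/2) = 89/2, q_V = (123 − 211/2) = 35/2, q_W = (149 − 211/2) = 87/2.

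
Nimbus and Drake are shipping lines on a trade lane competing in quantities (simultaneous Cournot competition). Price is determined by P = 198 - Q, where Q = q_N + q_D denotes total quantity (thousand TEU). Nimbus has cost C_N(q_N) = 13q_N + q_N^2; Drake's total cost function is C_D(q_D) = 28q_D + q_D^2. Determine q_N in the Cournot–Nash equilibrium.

38

Nimbus's profit: π_N = (198 - Q)q_N - (13q_N + q_N²). Setting ∂π_N/∂q_N = 0: 185 - 4q_N - (q_D) = 0.
Drake's first-order condition: 170 - 4q_D - (q_N) = 0.
Best responses: q_N = (185 - q_D)/4, q_D = (170 - q_N)/4.
Substituting one into the other gives q_N = 38 and q_D = 33.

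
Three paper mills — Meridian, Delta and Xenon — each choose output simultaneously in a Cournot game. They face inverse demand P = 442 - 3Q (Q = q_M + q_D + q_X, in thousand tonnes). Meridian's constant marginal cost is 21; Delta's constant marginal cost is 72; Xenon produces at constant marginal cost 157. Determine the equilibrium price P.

Meridian's profit: π_M = (442 - 3Q)q_M - (21q_M). Setting ∂π_M/∂q_M = 0: 421 - 6q_M - 3(q_D + q_X) = 0.
Delta's first-order condition: 370 - 6q_D - 3(q_M + q_X) = 0.
Xenon's first-order condition: 285 - 6q_X - 3(q_M + q_D) = 0.
Adding the 3 first-order conditions: 1076 − 12Q = 0, so Q = 269/3.
Back-substituting: q_M = (421 − 269)/3 = 152/3, q_D = (370 − 269)/3 = 101/3, q_X = (285 − 269)/3 = 16/3.
Total output Q = 269/3, so price P = 442 - 3·(269/3) = 173.

173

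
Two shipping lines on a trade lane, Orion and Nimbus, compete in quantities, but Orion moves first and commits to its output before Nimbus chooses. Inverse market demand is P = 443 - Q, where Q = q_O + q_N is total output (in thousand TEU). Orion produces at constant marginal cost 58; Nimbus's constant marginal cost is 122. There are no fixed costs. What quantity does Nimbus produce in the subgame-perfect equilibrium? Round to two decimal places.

The follower Nimbus best-responds to any q_O: π_N = (443 - Q)q_N - 122q_N.
∂π_N/∂q_N = 321 - q_O - 2q_N = 0 gives the reaction function q_N = (321 - q_O)/2.
The leader anticipates this reaction. Substituting into P = 443 - Q gives P = 565/2 - (1/2)q_O, so π_O = (565/2 - (1/2)q_O)q_O - 58q_O.
Leader FOC: 449/2 - q_O = 0, so q_O = 449/2.
Then q_N = (321 - 449/2)/2 = 193/4.

48.25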